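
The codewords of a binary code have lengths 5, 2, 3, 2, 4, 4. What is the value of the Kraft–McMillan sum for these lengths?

With common denominator 2^5 = 32: Σ 2^(−ℓᵢ) = 1/32 + 8/32 + 4/32 + 8/32 + 2/32 + 2/32 = 25/32 = 0.78125.

0.78125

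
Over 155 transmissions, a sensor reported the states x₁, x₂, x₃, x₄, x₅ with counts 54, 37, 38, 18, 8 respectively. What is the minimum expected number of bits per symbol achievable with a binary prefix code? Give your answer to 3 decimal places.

Probabilities are the counts divided by 155.
Repeatedly combine the two least-probable nodes; the expected code length is the sum of the merged weights.
merge 8/155 + 18/155 → 26/155
merge 26/155 + 37/155 → 63/155
merge 38/155 + 54/155 → 92/155
merge 63/155 + 92/155 → 1
L = 26/155 + 63/155 + 92/155 + 1 = 336/155 ≈ 2.168 bits/symbol.

2.168 bits/symbol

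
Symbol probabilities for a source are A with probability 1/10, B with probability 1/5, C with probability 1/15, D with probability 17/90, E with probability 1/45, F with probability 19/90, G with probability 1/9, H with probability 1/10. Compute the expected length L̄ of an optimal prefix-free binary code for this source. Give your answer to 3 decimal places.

Repeatedly combine the two least-probable nodes; the expected code length is the sum of the merged weights.
merge 1/45 + 1/15 → 4/45
merge 4/45 + 1/10 → 17/90
merge 1/10 + 1/9 → 19/90
merge 17/90 + 17/90 → 17/45
merge 1/5 + 19/90 → 37/90
merge 19/90 + 17/45 → 53/90
merge 37/90 + 53/90 → 1
L = 4/45 + 17/90 + 19/90 + 17/45 + 37/90 + 53/90 + 1 = 43/15 ≈ 2.867 bits/symbol.

2.867 bits/symbol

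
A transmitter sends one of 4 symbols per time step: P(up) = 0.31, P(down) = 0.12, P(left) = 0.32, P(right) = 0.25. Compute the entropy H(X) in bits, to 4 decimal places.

H = −Σ pᵢ log₂ pᵢ.
−0.31·log₂(0.31) = 0.5238
−0.12·log₂(0.12) = 0.3671
−0.32·log₂(0.32) = 0.5260
−0.25·log₂(0.25) = 0.5000
Sum ≈ 1.9169 → 1.9169 bits.

1.9169 bits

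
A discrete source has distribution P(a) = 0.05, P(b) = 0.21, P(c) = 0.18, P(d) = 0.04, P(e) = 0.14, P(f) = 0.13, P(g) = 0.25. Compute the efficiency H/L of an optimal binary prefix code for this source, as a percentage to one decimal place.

98.8%

Entropy H = −Σ p log₂ p ≈ 2.5997 bits.
Huffman merges: 1/25+1/20→9/100; 9/100+13/100→11/50; 7/50+9/50→8/25; 21/100+11/50→43/100; 1/4+8/25→57/100; 43/100+57/100→1. L = 263/100 ≈ 2.6300.
Efficiency = H/L = 2.5997/2.6300 = 98.8%.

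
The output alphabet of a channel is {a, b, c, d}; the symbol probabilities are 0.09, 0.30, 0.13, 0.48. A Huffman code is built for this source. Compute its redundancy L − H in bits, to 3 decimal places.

Entropy H = −Σ p log₂ p ≈ 1.7247 bits.
Huffman merges: 9/100+13/100→11/50; 11/50+3/10→13/25; 12/25+13/25→1. L = 87/50 ≈ 1.7400.
L − H = 1.7400 − 1.7247 = 0.015 bits.

0.015 bits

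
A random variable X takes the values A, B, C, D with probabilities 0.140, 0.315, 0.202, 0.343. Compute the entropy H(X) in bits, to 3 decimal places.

H = −Σ pᵢ log₂ pᵢ.
−0.140·log₂(0.140) = 0.3971
−0.315·log₂(0.315) = 0.5250
−0.202·log₂(0.202) = 0.4661
−0.343·log₂(0.343) = 0.5295
Sum ≈ 1.9177 → 1.918 bits.

1.918 bits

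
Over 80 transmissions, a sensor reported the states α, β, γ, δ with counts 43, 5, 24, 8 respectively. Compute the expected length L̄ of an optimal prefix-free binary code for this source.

1.625 bits/symbol

Probabilities are the counts divided by 80.
Repeatedly combine the two least-probable nodes; the expected code length is the sum of the merged weights.
merge 1/16 + 1/10 → 13/80
merge 13/80 + 3/10 → 37/80
merge 37/80 + 43/80 → 1
L = 13/80 + 37/80 + 1 = 13/8 = 1.625 bits/symbol.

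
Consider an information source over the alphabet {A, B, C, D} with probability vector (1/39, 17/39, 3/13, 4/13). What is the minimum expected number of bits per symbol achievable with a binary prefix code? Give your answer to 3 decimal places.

1.821 bits/symbol

Repeatedly combine the two least-probable nodes; the expected code length is the sum of the merged weights.
merge 1/39 + 3/13 → 10/39
merge 10/39 + 4/13 → 22/39
merge 17/39 + 22/39 → 1
L = 10/39 + 22/39 + 1 = 71/39 ≈ 1.821 bits/symbol.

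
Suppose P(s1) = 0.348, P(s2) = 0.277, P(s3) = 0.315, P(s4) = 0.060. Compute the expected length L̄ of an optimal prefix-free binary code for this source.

Repeatedly combine the two least-probable nodes; the expected code length is the sum of the merged weights.
merge 3/50 + 277/1000 → 337/1000
merge 63/200 + 337/1000 → 163/250
merge 87/250 + 163/250 → 1
L = 337/1000 + 163/250 + 1 = 1989/1000 = 1.989 bits/symbol.

1.989 bits/symbol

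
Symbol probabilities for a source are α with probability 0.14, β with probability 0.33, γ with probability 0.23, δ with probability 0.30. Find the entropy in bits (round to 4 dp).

1.9337 bits

H = −Σ pᵢ log₂ pᵢ.
−0.14·log₂(0.14) = 0.3971
−0.33·log₂(0.33) = 0.5278
−0.23·log₂(0.23) = 0.4877
−0.30·log₂(0.30) = 0.5211
Sum ≈ 1.9337 → 1.9337 bits.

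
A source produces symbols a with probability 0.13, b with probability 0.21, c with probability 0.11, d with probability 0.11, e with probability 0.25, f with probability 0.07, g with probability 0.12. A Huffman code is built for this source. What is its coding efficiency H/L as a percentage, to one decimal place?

99.0%

Entropy H = −Σ p log₂ p ≈ 2.6917 bits.
Huffman merges: 7/100+11/100→9/50; 11/100+3/25→23/100; 13/100+9/50→31/100; 21/100+23/100→11/25; 1/4+31/100→14/25; 11/25+14/25→1. L = 68/25 ≈ 2.7200.
Efficiency = H/L = 2.6917/2.7200 = 99.0%.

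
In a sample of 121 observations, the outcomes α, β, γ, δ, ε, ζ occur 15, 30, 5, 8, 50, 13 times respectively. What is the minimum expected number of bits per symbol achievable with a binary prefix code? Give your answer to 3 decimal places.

2.248 bits/symbol

Probabilities are the counts divided by 121.
Repeatedly combine the two least-probable nodes; the expected code length is the sum of the merged weights.
merge 5/121 + 8/121 → 13/121
merge 13/121 + 13/121 → 26/121
merge 15/121 + 26/121 → 41/121
merge 30/121 + 41/121 → 71/121
merge 50/121 + 71/121 → 1
L = 13/121 + 26/121 + 41/121 + 71/121 + 1 = 272/121 ≈ 2.248 bits/symbol.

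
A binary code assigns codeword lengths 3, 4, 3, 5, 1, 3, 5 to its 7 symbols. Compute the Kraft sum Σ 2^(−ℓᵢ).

With common denominator 2^5 = 32: Σ 2^(−ℓᵢ) = 4/32 + 2/32 + 4/32 + 1/32 + 16/32 + 4/32 + 1/32 = 32/32 = 1.

1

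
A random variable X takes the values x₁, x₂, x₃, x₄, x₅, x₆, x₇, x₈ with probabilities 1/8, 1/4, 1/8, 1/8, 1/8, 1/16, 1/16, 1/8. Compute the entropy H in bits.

2.875 bits

Each probability is a power of 1/2, so log₂(1/p) is an integer.
H = Σ p·log₂(1/p) = 1/8·3 + 1/4·2 + 1/8·3 + 1/8·3 + 1/8·3 + 1/16·4 + 1/16·4 + 1/8·3 = 2.875 bits.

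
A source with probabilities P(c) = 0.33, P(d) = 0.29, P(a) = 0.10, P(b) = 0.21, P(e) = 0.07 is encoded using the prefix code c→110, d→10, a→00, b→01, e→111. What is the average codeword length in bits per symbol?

2.4 bits/symbol

L̄ = Σ pᵢ·ℓᵢ = 0.33·3 + 0.29·2 + 0.10·2 + 0.21·2 + 0.07·3 = 2.4 bits/symbol.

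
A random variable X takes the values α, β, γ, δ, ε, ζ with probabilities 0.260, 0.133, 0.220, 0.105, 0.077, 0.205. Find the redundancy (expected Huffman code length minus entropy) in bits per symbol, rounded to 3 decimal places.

Entropy H = −Σ p log₂ p ≈ 2.4679 bits.
Huffman merges: 77/1000+21/200→91/500; 133/1000+91/500→63/200; 41/200+11/50→17/40; 13/50+63/200→23/40; 17/40+23/40→1. L = 2497/1000 ≈ 2.4970.
L − H = 2.4970 − 2.4679 = 0.029 bits.

0.029 bits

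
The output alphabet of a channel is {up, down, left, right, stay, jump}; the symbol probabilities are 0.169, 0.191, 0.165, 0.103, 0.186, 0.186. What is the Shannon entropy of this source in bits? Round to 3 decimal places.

2.559 bits

H = −Σ pᵢ log₂ pᵢ.
−0.169·log₂(0.169) = 0.4335
−0.191·log₂(0.191) = 0.4562
−0.165·log₂(0.165) = 0.4289
−0.103·log₂(0.103) = 0.3378
−0.186·log₂(0.186) = 0.4514
−0.186·log₂(0.186) = 0.4514
Sum ≈ 2.5590 → 2.559 bits.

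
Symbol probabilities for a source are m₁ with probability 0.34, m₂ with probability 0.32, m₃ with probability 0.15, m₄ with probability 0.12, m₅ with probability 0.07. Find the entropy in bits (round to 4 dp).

2.1014 bits

H = −Σ pᵢ log₂ pᵢ.
−0.34·log₂(0.34) = 0.5292
−0.32·log₂(0.32) = 0.5260
−0.15·log₂(0.15) = 0.4105
−0.12·log₂(0.12) = 0.3671
−0.07·log₂(0.07) = 0.2686
Sum ≈ 2.1014 → 2.1014 bits.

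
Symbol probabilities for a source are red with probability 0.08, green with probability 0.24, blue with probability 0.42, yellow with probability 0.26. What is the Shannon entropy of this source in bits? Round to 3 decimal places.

H = −Σ pᵢ log₂ pᵢ.
−0.08·log₂(0.08) = 0.2915
−0.24·log₂(0.24) = 0.4941
−0.42·log₂(0.42) = 0.5256
−0.26·log₂(0.26) = 0.5053
Sum ≈ 1.8166 → 1.817 bits.

1.817 bits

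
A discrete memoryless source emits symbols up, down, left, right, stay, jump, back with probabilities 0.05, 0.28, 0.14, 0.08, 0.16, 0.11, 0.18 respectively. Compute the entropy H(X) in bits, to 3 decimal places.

2.638 bits

H = −Σ pᵢ log₂ pᵢ.
−0.05·log₂(0.05) = 0.2161
−0.28·log₂(0.28) = 0.5142
−0.14·log₂(0.14) = 0.3971
−0.08·log₂(0.08) = 0.2915
−0.16·log₂(0.16) = 0.4230
−0.11·log₂(0.11) = 0.3503
−0.18·log₂(0.18) = 0.4453
Sum ≈ 2.6375 → 2.638 bits.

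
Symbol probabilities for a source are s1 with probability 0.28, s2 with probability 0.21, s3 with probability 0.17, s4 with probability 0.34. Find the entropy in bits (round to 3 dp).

H = −Σ pᵢ log₂ pᵢ.
−0.28·log₂(0.28) = 0.5142
−0.21·log₂(0.21) = 0.4728
−0.17·log₂(0.17) = 0.4346
−0.34·log₂(0.34) = 0.5292
Sum ≈ 1.9508 → 1.951 bits.

1.951 bits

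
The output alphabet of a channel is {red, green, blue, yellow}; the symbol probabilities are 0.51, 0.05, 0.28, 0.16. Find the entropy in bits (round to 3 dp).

H = −Σ pᵢ log₂ pᵢ.
−0.51·log₂(0.51) = 0.4954
−0.05·log₂(0.05) = 0.2161
−0.28·log₂(0.28) = 0.5142
−0.16·log₂(0.16) = 0.4230
Sum ≈ 1.6488 → 1.649 bits.

1.649 bits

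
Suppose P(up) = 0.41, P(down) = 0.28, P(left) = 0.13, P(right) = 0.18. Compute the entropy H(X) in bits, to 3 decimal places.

H = −Σ pᵢ log₂ pᵢ.
−0.41·log₂(0.41) = 0.5274
−0.28·log₂(0.28) = 0.5142
−0.13·log₂(0.13) = 0.3826
−0.18·log₂(0.18) = 0.4453
Sum ≈ 1.8696 → 1.870 bits.

1.870 bits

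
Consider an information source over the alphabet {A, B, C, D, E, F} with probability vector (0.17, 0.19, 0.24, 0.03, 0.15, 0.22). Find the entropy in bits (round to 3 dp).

H = −Σ pᵢ log₂ pᵢ.
−0.17·log₂(0.17) = 0.4346
−0.19·log₂(0.19) = 0.4552
−0.24·log₂(0.24) = 0.4941
−0.03·log₂(0.03) = 0.1518
−0.15·log₂(0.15) = 0.4105
−0.22·log₂(0.22) = 0.4806
Sum ≈ 2.4268 → 2.427 bits.

2.427 bits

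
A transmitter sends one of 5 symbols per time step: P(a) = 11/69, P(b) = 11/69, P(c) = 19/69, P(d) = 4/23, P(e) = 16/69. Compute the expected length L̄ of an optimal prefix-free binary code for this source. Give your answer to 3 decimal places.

Repeatedly combine the two least-probable nodes; the expected code length is the sum of the merged weights.
merge 11/69 + 11/69 → 22/69
merge 4/23 + 16/69 → 28/69
merge 19/69 + 22/69 → 41/69
merge 28/69 + 41/69 → 1
L = 22/69 + 28/69 + 41/69 + 1 = 160/69 ≈ 2.319 bits/symbol.

2.319 bits/symbol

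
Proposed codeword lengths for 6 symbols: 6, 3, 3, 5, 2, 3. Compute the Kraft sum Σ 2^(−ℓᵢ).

0.671875

With common denominator 2^6 = 64: Σ 2^(−ℓᵢ) = 1/64 + 8/64 + 8/64 + 2/64 + 16/64 + 8/64 = 43/64 = 0.671875.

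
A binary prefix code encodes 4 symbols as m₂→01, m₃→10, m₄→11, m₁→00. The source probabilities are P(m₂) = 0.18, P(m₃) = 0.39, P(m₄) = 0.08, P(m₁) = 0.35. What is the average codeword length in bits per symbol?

L̄ = Σ pᵢ·ℓᵢ = 0.18·2 + 0.39·2 + 0.08·2 + 0.35·2 = 2 bits/symbol.

2 bits/symbol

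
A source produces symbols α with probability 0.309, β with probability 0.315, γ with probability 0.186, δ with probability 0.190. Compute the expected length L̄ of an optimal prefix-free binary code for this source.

2 bits/symbol

Repeatedly combine the two least-probable nodes; the expected code length is the sum of the merged weights.
merge 93/500 + 19/100 → 47/125
merge 309/1000 + 63/200 → 78/125
merge 47/125 + 78/125 → 1
L = 47/125 + 78/125 + 1 = 2 bits/symbol.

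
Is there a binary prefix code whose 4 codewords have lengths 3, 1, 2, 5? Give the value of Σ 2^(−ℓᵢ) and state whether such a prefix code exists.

With common denominator 2^5 = 32: Σ 2^(−ℓᵢ) = 4/32 + 16/32 + 8/32 + 1/32 = 29/32 = 0.90625.
Kraft's inequality requires Σ ≤ 1; here Σ = 0.90625 ≤ 1, so such a prefix code exists.

0.90625; yes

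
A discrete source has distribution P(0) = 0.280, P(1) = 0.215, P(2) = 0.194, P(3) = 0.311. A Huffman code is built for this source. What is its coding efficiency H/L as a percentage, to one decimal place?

Entropy H = −Σ p log₂ p ≈ 1.9740 bits.
Huffman merges: 97/500+43/200→409/1000; 7/25+311/1000→591/1000; 409/1000+591/1000→1. L = 2 ≈ 2.0000.
Efficiency = H/L = 1.9740/2.0000 = 98.7%.

98.7%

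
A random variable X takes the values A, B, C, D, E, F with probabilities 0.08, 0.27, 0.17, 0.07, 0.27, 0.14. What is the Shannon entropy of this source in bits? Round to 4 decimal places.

2.4118 bits

H = −Σ pᵢ log₂ pᵢ.
−0.08·log₂(0.08) = 0.2915
−0.27·log₂(0.27) = 0.5100
−0.17·log₂(0.17) = 0.4346
−0.07·log₂(0.07) = 0.2686
−0.27·log₂(0.27) = 0.5100
−0.14·log₂(0.14) = 0.3971
Sum ≈ 2.4118 → 2.4118 bits.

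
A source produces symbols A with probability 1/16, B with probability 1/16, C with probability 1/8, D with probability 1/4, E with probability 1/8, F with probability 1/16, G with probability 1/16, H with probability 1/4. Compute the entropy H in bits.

2.75 bits

Each probability is a power of 1/2, so log₂(1/p) is an integer.
H = Σ p·log₂(1/p) = 1/16·4 + 1/16·4 + 1/8·3 + 1/4·2 + 1/8·3 + 1/16·4 + 1/16·4 + 1/4·2 = 2.75 bits.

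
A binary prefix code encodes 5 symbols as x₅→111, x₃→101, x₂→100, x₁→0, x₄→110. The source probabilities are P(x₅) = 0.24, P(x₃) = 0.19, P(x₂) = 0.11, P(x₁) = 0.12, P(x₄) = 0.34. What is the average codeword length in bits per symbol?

L̄ = Σ pᵢ·ℓᵢ = 0.24·3 + 0.19·3 + 0.11·3 + 0.12·1 + 0.34·3 = 2.76 bits/symbol.

2.76 bits/symbol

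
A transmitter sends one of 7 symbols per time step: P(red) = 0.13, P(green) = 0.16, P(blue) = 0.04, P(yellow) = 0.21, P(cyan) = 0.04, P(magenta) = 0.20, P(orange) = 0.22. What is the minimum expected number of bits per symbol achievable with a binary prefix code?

Repeatedly combine the two least-probable nodes; the expected code length is the sum of the merged weights.
merge 1/25 + 1/25 → 2/25
merge 2/25 + 13/100 → 21/100
merge 4/25 + 1/5 → 9/25
merge 21/100 + 21/100 → 21/50
merge 11/50 + 9/25 → 29/50
merge 21/50 + 29/50 → 1
L = 2/25 + 21/100 + 9/25 + 21/50 + 29/50 + 1 = 53/20 = 2.65 bits/symbol.

2.65 bits/symbol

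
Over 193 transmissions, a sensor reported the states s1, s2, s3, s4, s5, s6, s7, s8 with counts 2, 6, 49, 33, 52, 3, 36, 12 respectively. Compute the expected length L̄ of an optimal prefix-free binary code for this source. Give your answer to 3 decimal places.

Probabilities are the counts divided by 193.
Repeatedly combine the two least-probable nodes; the expected code length is the sum of the merged weights.
merge 2/193 + 3/193 → 5/193
merge 5/193 + 6/193 → 11/193
merge 11/193 + 12/193 → 23/193
merge 23/193 + 33/193 → 56/193
merge 36/193 + 49/193 → 85/193
merge 52/193 + 56/193 → 108/193
merge 85/193 + 108/193 → 1
L = 5/193 + 11/193 + 23/193 + 56/193 + 85/193 + 108/193 + 1 = 481/193 ≈ 2.492 bits/symbol.

2.492 bits/symbol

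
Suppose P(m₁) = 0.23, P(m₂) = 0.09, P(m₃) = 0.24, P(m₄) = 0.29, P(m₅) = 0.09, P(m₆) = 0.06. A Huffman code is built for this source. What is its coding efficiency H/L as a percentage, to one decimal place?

Entropy H = −Σ p log₂ p ≈ 2.3685 bits.
Huffman merges: 3/50+9/100→3/20; 9/100+3/20→6/25; 23/100+6/25→47/100; 6/25+29/100→53/100; 47/100+53/100→1. L = 239/100 ≈ 2.3900.
Efficiency = H/L = 2.3685/2.3900 = 99.1%.

99.1%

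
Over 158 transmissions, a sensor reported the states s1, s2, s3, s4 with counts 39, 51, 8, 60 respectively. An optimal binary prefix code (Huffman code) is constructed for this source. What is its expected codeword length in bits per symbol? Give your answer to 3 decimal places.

Probabilities are the counts divided by 158.
Repeatedly combine the two least-probable nodes; the expected code length is the sum of the merged weights.
merge 4/79 + 39/158 → 47/158
merge 47/158 + 51/158 → 49/79
merge 30/79 + 49/79 → 1
L = 47/158 + 49/79 + 1 = 303/158 ≈ 1.918 bits/symbol.

1.918 bits/symbol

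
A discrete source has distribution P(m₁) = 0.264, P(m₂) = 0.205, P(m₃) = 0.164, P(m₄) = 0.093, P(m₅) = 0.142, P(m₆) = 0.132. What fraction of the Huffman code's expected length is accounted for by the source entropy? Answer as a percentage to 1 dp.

99.1%

Entropy H = −Σ p log₂ p ≈ 2.5079 bits.
Huffman merges: 93/1000+33/250→9/40; 71/500+41/250→153/500; 41/200+9/40→43/100; 33/125+153/500→57/100; 43/100+57/100→1. L = 2531/1000 ≈ 2.5310.
Efficiency = H/L = 2.5079/2.5310 = 99.1%.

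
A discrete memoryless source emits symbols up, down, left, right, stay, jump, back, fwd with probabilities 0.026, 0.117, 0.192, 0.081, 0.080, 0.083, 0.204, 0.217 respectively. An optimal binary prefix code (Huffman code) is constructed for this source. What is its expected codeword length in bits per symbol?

2.849 bits/symbol

Repeatedly combine the two least-probable nodes; the expected code length is the sum of the merged weights.
merge 13/500 + 2/25 → 53/500
merge 81/1000 + 83/1000 → 41/250
merge 53/500 + 117/1000 → 223/1000
merge 41/250 + 24/125 → 89/250
merge 51/250 + 217/1000 → 421/1000
merge 223/1000 + 89/250 → 579/1000
merge 421/1000 + 579/1000 → 1
L = 53/500 + 41/250 + 223/1000 + 89/250 + 421/1000 + 579/1000 + 1 = 2849/1000 = 2.849 bits/symbol.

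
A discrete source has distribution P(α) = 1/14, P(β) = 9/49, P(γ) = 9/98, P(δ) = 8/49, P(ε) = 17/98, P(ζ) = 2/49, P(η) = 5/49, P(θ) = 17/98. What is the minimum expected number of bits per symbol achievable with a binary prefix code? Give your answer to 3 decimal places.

Repeatedly combine the two least-probable nodes; the expected code length is the sum of the merged weights.
merge 2/49 + 1/14 → 11/98
merge 9/98 + 5/49 → 19/98
merge 11/98 + 8/49 → 27/98
merge 17/98 + 17/98 → 17/49
merge 9/49 + 19/98 → 37/98
merge 27/98 + 17/49 → 61/98
merge 37/98 + 61/98 → 1
L = 11/98 + 19/98 + 27/98 + 17/49 + 37/98 + 61/98 + 1 = 41/14 ≈ 2.929 bits/symbol.

2.929 bits/symbol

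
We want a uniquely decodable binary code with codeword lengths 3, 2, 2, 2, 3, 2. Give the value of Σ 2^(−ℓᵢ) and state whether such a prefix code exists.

With common denominator 2^3 = 8: Σ 2^(−ℓᵢ) = 1/8 + 2/8 + 2/8 + 2/8 + 1/8 + 2/8 = 10/8 = 1.25.
Kraft's inequality requires Σ ≤ 1; here Σ = 1.25 > 1, so no such prefix code exists.

1.25; no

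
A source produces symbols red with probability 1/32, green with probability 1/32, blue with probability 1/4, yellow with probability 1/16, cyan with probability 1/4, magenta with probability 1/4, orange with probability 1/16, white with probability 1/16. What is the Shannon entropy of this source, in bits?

Each probability is a power of 1/2, so log₂(1/p) is an integer.
H = Σ p·log₂(1/p) = 1/32·5 + 1/32·5 + 1/4·2 + 1/16·4 + 1/4·2 + 1/4·2 + 1/16·4 + 1/16·4 = 2.5625 bits.

2.5625 bits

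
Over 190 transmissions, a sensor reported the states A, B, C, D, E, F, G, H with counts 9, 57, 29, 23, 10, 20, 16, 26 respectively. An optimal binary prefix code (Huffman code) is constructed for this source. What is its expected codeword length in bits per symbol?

2.8 bits/symbol

Probabilities are the counts divided by 190.
Repeatedly combine the two least-probable nodes; the expected code length is the sum of the merged weights.
merge 9/190 + 1/19 → 1/10
merge 8/95 + 1/10 → 7/38
merge 2/19 + 23/190 → 43/190
merge 13/95 + 29/190 → 11/38
merge 7/38 + 43/190 → 39/95
merge 11/38 + 3/10 → 56/95
merge 39/95 + 56/95 → 1
L = 1/10 + 7/38 + 43/190 + 11/38 + 39/95 + 56/95 + 1 = 14/5 = 2.8 bits/symbol.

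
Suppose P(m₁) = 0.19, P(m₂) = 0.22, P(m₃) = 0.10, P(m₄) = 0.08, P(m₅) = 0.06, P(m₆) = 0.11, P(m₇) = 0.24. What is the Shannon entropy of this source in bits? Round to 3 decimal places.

H = −Σ pᵢ log₂ pᵢ.
−0.19·log₂(0.19) = 0.4552
−0.22·log₂(0.22) = 0.4806
−0.10·log₂(0.10) = 0.3322
−0.08·log₂(0.08) = 0.2915
−0.06·log₂(0.06) = 0.2435
−0.11·log₂(0.11) = 0.3503
−0.24·log₂(0.24) = 0.4941
Sum ≈ 2.6475 → 2.647 bits.

2.647 bits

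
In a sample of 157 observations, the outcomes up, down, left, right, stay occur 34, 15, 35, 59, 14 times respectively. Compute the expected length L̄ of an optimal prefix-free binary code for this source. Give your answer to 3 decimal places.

Probabilities are the counts divided by 157.
Repeatedly combine the two least-probable nodes; the expected code length is the sum of the merged weights.
merge 14/157 + 15/157 → 29/157
merge 29/157 + 34/157 → 63/157
merge 35/157 + 59/157 → 94/157
merge 63/157 + 94/157 → 1
L = 29/157 + 63/157 + 94/157 + 1 = 343/157 ≈ 2.185 bits/symbol.

2.185 bits/symbol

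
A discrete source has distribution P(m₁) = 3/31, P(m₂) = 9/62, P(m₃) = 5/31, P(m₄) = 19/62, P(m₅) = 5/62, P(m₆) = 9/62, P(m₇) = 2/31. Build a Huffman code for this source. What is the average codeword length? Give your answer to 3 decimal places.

2.677 bits/symbol

Repeatedly combine the two least-probable nodes; the expected code length is the sum of the merged weights.
merge 2/31 + 5/62 → 9/62
merge 3/31 + 9/62 → 15/62
merge 9/62 + 9/62 → 9/31
merge 5/31 + 15/62 → 25/62
merge 9/31 + 19/62 → 37/62
merge 25/62 + 37/62 → 1
L = 9/62 + 15/62 + 9/31 + 25/62 + 37/62 + 1 = 83/31 ≈ 2.677 bits/symbol.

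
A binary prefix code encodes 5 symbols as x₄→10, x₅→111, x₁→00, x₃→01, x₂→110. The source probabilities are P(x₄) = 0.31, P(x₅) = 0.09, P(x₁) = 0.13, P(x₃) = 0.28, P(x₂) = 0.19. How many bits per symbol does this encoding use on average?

2.28 bits/symbol

L̄ = Σ pᵢ·ℓᵢ = 0.31·2 + 0.09·3 + 0.13·2 + 0.28·2 + 0.19·3 = 2.28 bits/symbol.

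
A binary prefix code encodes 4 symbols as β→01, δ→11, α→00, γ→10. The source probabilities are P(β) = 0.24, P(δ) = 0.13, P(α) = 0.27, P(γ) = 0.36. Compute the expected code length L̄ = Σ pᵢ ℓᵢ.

L̄ = Σ pᵢ·ℓᵢ = 0.24·2 + 0.13·2 + 0.27·2 + 0.36·2 = 2 bits/symbol.

2 bits/symbol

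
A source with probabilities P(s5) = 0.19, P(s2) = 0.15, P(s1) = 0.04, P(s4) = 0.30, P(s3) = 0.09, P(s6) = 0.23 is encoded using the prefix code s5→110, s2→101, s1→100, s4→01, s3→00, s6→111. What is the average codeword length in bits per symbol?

2.61 bits/symbol

L̄ = Σ pᵢ·ℓᵢ = 0.19·3 + 0.15·3 + 0.04·3 + 0.30·2 + 0.09·2 + 0.23·3 = 2.61 bits/symbol.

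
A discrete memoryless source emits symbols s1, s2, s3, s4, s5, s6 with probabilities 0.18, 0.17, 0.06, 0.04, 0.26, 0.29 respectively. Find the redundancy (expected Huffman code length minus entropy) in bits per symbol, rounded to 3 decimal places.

Entropy H = −Σ p log₂ p ≈ 2.3324 bits.
Huffman merges: 1/25+3/50→1/10; 1/10+17/100→27/100; 9/50+13/50→11/25; 27/100+29/100→14/25; 11/25+14/25→1. L = 237/100 ≈ 2.3700.
L − H = 2.3700 − 2.3324 = 0.038 bits.

0.038 bits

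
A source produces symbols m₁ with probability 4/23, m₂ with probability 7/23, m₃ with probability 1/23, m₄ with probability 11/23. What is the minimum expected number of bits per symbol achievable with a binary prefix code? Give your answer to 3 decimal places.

1.739 bits/symbol

Repeatedly combine the two least-probable nodes; the expected code length is the sum of the merged weights.
merge 1/23 + 4/23 → 5/23
merge 5/23 + 7/23 → 12/23
merge 11/23 + 12/23 → 1
L = 5/23 + 12/23 + 1 = 40/23 ≈ 1.739 bits/symbol.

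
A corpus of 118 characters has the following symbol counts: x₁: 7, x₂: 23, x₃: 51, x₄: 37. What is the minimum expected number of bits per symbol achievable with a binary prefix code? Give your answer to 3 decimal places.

1.822 bits/symbol

Probabilities are the counts divided by 118.
Repeatedly combine the two least-probable nodes; the expected code length is the sum of the merged weights.
merge 7/118 + 23/118 → 15/59
merge 15/59 + 37/118 → 67/118
merge 51/118 + 67/118 → 1
L = 15/59 + 67/118 + 1 = 215/118 ≈ 1.822 bits/symbol.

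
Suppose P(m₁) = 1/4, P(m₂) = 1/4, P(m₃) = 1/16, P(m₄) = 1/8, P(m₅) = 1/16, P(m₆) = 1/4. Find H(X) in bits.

2.375 bits

Each probability is a power of 1/2, so log₂(1/p) is an integer.
H = Σ p·log₂(1/p) = 1/4·2 + 1/4·2 + 1/16·4 + 1/8·3 + 1/16·4 + 1/4·2 = 2.375 bits.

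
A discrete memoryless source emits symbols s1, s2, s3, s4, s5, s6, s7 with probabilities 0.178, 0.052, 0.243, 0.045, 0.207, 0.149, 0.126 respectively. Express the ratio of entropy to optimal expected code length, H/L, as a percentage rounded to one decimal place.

98.9%

Entropy H = −Σ p log₂ p ≈ 2.6185 bits.
Huffman merges: 9/200+13/250→97/1000; 97/1000+63/500→223/1000; 149/1000+89/500→327/1000; 207/1000+223/1000→43/100; 243/1000+327/1000→57/100; 43/100+57/100→1. L = 2647/1000 ≈ 2.6470.
Efficiency = H/L = 2.6185/2.6470 = 98.9%.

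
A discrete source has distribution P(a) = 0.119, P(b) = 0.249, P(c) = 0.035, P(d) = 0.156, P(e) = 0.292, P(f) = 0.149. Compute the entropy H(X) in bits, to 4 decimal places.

H = −Σ pᵢ log₂ pᵢ.
−0.119·log₂(0.119) = 0.3654
−0.249·log₂(0.249) = 0.4994
−0.035·log₂(0.035) = 0.1693
−0.156·log₂(0.156) = 0.4181
−0.292·log₂(0.292) = 0.5186
−0.149·log₂(0.149) = 0.4092
Sum ≈ 2.3801 → 2.3801 bits.

2.3801 bits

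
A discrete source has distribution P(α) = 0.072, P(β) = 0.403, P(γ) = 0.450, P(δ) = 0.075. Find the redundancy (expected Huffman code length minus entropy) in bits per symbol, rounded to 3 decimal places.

Entropy H = −Σ p log₂ p ≈ 1.6004 bits.
Huffman merges: 9/125+3/40→147/1000; 147/1000+403/1000→11/20; 9/20+11/20→1. L = 1697/1000 ≈ 1.6970.
L − H = 1.6970 − 1.6004 = 0.097 bits.

0.097 bits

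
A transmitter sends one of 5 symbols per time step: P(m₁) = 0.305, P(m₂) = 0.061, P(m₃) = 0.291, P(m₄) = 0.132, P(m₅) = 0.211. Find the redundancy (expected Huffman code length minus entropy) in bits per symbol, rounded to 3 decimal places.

0.047 bits

Entropy H = −Σ p log₂ p ≈ 2.1461 bits.
Huffman merges: 61/1000+33/250→193/1000; 193/1000+211/1000→101/250; 291/1000+61/200→149/250; 101/250+149/250→1. L = 2193/1000 ≈ 2.1930.
L − H = 2.1930 − 2.1461 = 0.047 bits.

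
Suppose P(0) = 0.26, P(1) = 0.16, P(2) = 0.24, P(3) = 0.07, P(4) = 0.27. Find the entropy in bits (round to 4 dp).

2.2010 bits

H = −Σ pᵢ log₂ pᵢ.
−0.26·log₂(0.26) = 0.5053
−0.16·log₂(0.16) = 0.4230
−0.24·log₂(0.24) = 0.4941
−0.07·log₂(0.07) = 0.2686
−0.27·log₂(0.27) = 0.5100
Sum ≈ 2.2010 → 2.2010 bits.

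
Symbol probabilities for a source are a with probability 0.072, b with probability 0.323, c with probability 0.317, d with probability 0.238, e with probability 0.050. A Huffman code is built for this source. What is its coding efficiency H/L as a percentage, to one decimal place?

Entropy H = −Σ p log₂ p ≈ 2.0343 bits.
Huffman merges: 1/20+9/125→61/500; 61/500+119/500→9/25; 317/1000+323/1000→16/25; 9/25+16/25→1. L = 1061/500 ≈ 2.1220.
Efficiency = H/L = 2.0343/2.1220 = 95.9%.

95.9%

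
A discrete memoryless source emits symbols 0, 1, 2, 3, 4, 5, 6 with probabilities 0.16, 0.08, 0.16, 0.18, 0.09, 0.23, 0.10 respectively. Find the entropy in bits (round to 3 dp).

2.715 bits

H = −Σ pᵢ log₂ pᵢ.
−0.16·log₂(0.16) = 0.4230
−0.08·log₂(0.08) = 0.2915
−0.16·log₂(0.16) = 0.4230
−0.18·log₂(0.18) = 0.4453
−0.09·log₂(0.09) = 0.3127
−0.23·log₂(0.23) = 0.4877
−0.10·log₂(0.10) = 0.3322
Sum ≈ 2.7154 → 2.715 bits.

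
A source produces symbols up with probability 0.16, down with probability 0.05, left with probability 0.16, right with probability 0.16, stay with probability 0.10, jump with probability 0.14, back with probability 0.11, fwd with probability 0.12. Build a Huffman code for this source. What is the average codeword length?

2.99 bits/symbol

Repeatedly combine the two least-probable nodes; the expected code length is the sum of the merged weights.
merge 1/20 + 1/10 → 3/20
merge 11/100 + 3/25 → 23/100
merge 7/50 + 3/20 → 29/100
merge 4/25 + 4/25 → 8/25
merge 4/25 + 23/100 → 39/100
merge 29/100 + 8/25 → 61/100
merge 39/100 + 61/100 → 1
L = 3/20 + 23/100 + 29/100 + 8/25 + 39/100 + 61/100 + 1 = 299/100 = 2.99 bits/symbol.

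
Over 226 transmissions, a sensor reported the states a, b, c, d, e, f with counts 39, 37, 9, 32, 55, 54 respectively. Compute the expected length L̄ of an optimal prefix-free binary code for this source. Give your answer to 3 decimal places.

Probabilities are the counts divided by 226.
Repeatedly combine the two least-probable nodes; the expected code length is the sum of the merged weights.
merge 9/226 + 16/113 → 41/226
merge 37/226 + 39/226 → 38/113
merge 41/226 + 27/113 → 95/226
merge 55/226 + 38/113 → 131/226
merge 95/226 + 131/226 → 1
L = 41/226 + 38/113 + 95/226 + 131/226 + 1 = 569/226 ≈ 2.518 bits/symbol.

2.518 bits/symbol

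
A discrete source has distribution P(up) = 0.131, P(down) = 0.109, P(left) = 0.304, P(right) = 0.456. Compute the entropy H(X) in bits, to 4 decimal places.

1.7715 bits

H = −Σ pᵢ log₂ pᵢ.
−0.131·log₂(0.131) = 0.3841
−0.109·log₂(0.109) = 0.3485
−0.304·log₂(0.304) = 0.5222
−0.456·log₂(0.456) = 0.5166
Sum ≈ 1.7715 → 1.7715 bits.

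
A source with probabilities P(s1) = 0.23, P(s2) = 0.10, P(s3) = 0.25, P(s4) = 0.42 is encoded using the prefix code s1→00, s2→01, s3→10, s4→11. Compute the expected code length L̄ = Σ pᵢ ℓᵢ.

L̄ = Σ pᵢ·ℓᵢ = 0.23·2 + 0.10·2 + 0.25·2 + 0.42·2 = 2 bits/symbol.

2 bits/symbol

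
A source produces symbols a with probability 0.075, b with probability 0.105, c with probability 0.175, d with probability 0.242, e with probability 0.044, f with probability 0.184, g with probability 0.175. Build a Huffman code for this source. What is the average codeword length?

2.693 bits/symbol

Repeatedly combine the two least-probable nodes; the expected code length is the sum of the merged weights.
merge 11/250 + 3/40 → 119/1000
merge 21/200 + 119/1000 → 28/125
merge 7/40 + 7/40 → 7/20
merge 23/125 + 28/125 → 51/125
merge 121/500 + 7/20 → 74/125
merge 51/125 + 74/125 → 1
L = 119/1000 + 28/125 + 7/20 + 51/125 + 74/125 + 1 = 2693/1000 = 2.693 bits/symbol.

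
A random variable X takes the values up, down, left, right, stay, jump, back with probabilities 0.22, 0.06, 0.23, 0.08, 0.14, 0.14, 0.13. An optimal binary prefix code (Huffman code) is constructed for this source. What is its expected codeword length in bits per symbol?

Repeatedly combine the two least-probable nodes; the expected code length is the sum of the merged weights.
merge 3/50 + 2/25 → 7/50
merge 13/100 + 7/50 → 27/100
merge 7/50 + 7/50 → 7/25
merge 11/50 + 23/100 → 9/20
merge 27/100 + 7/25 → 11/20
merge 9/20 + 11/20 → 1
L = 7/50 + 27/100 + 7/25 + 9/20 + 11/20 + 1 = 269/100 = 2.69 bits/symbol.

2.69 bits/symbol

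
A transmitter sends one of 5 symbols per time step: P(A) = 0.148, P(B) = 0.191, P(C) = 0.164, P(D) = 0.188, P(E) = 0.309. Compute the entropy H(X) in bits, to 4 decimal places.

2.2687 bits

H = −Σ pᵢ log₂ pᵢ.
−0.148·log₂(0.148) = 0.4079
−0.191·log₂(0.191) = 0.4562
−0.164·log₂(0.164) = 0.4278
−0.188·log₂(0.188) = 0.4533
−0.309·log₂(0.309) = 0.5235
Sum ≈ 2.2687 → 2.2687 bits.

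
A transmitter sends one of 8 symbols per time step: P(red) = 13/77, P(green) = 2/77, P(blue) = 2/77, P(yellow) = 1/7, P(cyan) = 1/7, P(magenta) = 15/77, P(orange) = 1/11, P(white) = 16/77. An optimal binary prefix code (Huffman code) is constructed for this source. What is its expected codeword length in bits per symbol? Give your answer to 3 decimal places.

Repeatedly combine the two least-probable nodes; the expected code length is the sum of the merged weights.
merge 2/77 + 2/77 → 4/77
merge 4/77 + 1/11 → 1/7
merge 1/7 + 1/7 → 2/7
merge 1/7 + 13/77 → 24/77
merge 15/77 + 16/77 → 31/77
merge 2/7 + 24/77 → 46/77
merge 31/77 + 46/77 → 1
L = 4/77 + 1/7 + 2/7 + 24/77 + 31/77 + 46/77 + 1 = 215/77 ≈ 2.792 bits/symbol.

2.792 bits/symbol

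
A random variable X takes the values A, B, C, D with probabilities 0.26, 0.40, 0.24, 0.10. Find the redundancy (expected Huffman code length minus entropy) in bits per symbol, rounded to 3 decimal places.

0.080 bits

Entropy H = −Σ p log₂ p ≈ 1.8604 bits.
Huffman merges: 1/10+6/25→17/50; 13/50+17/50→3/5; 2/5+3/5→1. L = 97/50 ≈ 1.9400.
L − H = 1.9400 − 1.8604 = 0.080 bits.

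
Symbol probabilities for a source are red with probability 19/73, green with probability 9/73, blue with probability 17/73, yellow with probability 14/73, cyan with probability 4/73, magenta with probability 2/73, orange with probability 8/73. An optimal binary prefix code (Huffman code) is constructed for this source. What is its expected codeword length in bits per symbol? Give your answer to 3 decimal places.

Repeatedly combine the two least-probable nodes; the expected code length is the sum of the merged weights.
merge 2/73 + 4/73 → 6/73
merge 6/73 + 8/73 → 14/73
merge 9/73 + 14/73 → 23/73
merge 14/73 + 17/73 → 31/73
merge 19/73 + 23/73 → 42/73
merge 31/73 + 42/73 → 1
L = 6/73 + 14/73 + 23/73 + 31/73 + 42/73 + 1 = 189/73 ≈ 2.589 bits/symbol.

2.589 bits/symbol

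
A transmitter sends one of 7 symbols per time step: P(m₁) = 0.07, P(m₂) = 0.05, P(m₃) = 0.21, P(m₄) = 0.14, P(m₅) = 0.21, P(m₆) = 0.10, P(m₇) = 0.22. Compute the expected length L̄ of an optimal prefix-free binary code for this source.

2.69 bits/symbol

Repeatedly combine the two least-probable nodes; the expected code length is the sum of the merged weights.
merge 1/20 + 7/100 → 3/25
merge 1/10 + 3/25 → 11/50
merge 7/50 + 21/100 → 7/20
merge 21/100 + 11/50 → 43/100
merge 11/50 + 7/20 → 57/100
merge 43/100 + 57/100 → 1
L = 3/25 + 11/50 + 7/20 + 43/100 + 57/100 + 1 = 269/100 = 2.69 bits/symbol.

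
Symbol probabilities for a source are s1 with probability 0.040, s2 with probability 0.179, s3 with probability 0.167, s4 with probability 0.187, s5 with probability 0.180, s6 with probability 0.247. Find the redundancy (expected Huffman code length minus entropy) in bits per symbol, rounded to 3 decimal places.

0.109 bits

Entropy H = −Σ p log₂ p ≈ 2.4572 bits.
Huffman merges: 1/25+167/1000→207/1000; 179/1000+9/50→359/1000; 187/1000+207/1000→197/500; 247/1000+359/1000→303/500; 197/500+303/500→1. L = 1283/500 ≈ 2.5660.
L − H = 2.5660 − 2.4572 = 0.109 bits.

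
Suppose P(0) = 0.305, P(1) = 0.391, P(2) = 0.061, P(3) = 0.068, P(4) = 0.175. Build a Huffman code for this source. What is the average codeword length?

Repeatedly combine the two least-probable nodes; the expected code length is the sum of the merged weights.
merge 61/1000 + 17/250 → 129/1000
merge 129/1000 + 7/40 → 38/125
merge 38/125 + 61/200 → 609/1000
merge 391/1000 + 609/1000 → 1
L = 129/1000 + 38/125 + 609/1000 + 1 = 1021/500 = 2.042 bits/symbol.

2.042 bits/symbol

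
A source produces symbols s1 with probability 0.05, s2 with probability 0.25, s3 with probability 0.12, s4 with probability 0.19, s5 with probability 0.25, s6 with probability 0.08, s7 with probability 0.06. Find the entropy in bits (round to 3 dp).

2.573 bits

H = −Σ pᵢ log₂ pᵢ.
−0.05·log₂(0.05) = 0.2161
−0.25·log₂(0.25) = 0.5000
−0.12·log₂(0.12) = 0.3671
−0.19·log₂(0.19) = 0.4552
−0.25·log₂(0.25) = 0.5000
−0.08·log₂(0.08) = 0.2915
−0.06·log₂(0.06) = 0.2435
Sum ≈ 2.5734 → 2.573 bits.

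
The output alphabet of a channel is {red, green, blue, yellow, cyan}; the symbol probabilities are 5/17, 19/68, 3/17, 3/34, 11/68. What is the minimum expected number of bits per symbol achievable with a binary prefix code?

2.25 bits/symbol

Repeatedly combine the two least-probable nodes; the expected code length is the sum of the merged weights.
merge 3/34 + 11/68 → 1/4
merge 3/17 + 1/4 → 29/68
merge 19/68 + 5/17 → 39/68
merge 29/68 + 39/68 → 1
L = 1/4 + 29/68 + 39/68 + 1 = 9/4 = 2.25 bits/symbol.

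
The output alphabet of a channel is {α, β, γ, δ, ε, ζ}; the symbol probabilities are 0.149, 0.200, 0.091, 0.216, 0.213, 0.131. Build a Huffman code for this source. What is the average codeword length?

Repeatedly combine the two least-probable nodes; the expected code length is the sum of the merged weights.
merge 91/1000 + 131/1000 → 111/500
merge 149/1000 + 1/5 → 349/1000
merge 213/1000 + 27/125 → 429/1000
merge 111/500 + 349/1000 → 571/1000
merge 429/1000 + 571/1000 → 1
L = 111/500 + 349/1000 + 429/1000 + 571/1000 + 1 = 2571/1000 = 2.571 bits/symbol.

2.571 bits/symbol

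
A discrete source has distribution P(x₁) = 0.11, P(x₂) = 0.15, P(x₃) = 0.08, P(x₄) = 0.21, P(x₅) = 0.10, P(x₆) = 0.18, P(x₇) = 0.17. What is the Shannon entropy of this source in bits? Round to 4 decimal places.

H = −Σ pᵢ log₂ pᵢ.
−0.11·log₂(0.11) = 0.3503
−0.15·log₂(0.15) = 0.4105
−0.08·log₂(0.08) = 0.2915
−0.21·log₂(0.21) = 0.4728
−0.10·log₂(0.10) = 0.3322
−0.18·log₂(0.18) = 0.4453
−0.17·log₂(0.17) = 0.4346
Sum ≈ 2.7373 → 2.7373 bits.

2.7373 bits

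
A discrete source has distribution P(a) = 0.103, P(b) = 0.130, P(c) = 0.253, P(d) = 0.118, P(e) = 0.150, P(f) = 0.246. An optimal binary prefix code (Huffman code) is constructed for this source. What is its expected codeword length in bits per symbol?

Repeatedly combine the two least-probable nodes; the expected code length is the sum of the merged weights.
merge 103/1000 + 59/500 → 221/1000
merge 13/100 + 3/20 → 7/25
merge 221/1000 + 123/500 → 467/1000
merge 253/1000 + 7/25 → 533/1000
merge 467/1000 + 533/1000 → 1
L = 221/1000 + 7/25 + 467/1000 + 533/1000 + 1 = 2501/1000 = 2.501 bits/symbol.

2.501 bits/symbol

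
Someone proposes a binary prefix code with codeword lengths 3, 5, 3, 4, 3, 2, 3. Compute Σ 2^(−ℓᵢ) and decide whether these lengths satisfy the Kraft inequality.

0.84375; yes

With common denominator 2^5 = 32: Σ 2^(−ℓᵢ) = 4/32 + 1/32 + 4/32 + 2/32 + 4/32 + 8/32 + 4/32 = 27/32 = 0.84375.
Kraft's inequality requires Σ ≤ 1; here Σ = 0.84375 ≤ 1, so such a prefix code exists.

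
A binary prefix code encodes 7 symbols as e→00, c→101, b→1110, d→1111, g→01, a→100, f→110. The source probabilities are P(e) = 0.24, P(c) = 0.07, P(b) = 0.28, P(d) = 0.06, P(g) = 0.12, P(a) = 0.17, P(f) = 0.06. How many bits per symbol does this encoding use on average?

L̄ = Σ pᵢ·ℓᵢ = 0.24·2 + 0.07·3 + 0.28·4 + 0.06·4 + 0.12·2 + 0.17·3 + 0.06·3 = 2.98 bits/symbol.

2.98 bits/symbol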